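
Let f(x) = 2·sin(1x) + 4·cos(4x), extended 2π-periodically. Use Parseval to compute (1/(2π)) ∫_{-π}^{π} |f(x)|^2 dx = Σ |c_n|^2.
Σ |c_n|^2 = 10

Expand |f|^2 and use orthogonality of {sin(nx), cos(mx)} on [-π, π]:
  ∫_{-π}^{π} sin(nx)^2 dx = π, ∫ cos(mx)^2 dx = π, and cross terms integrate to 0.
So ∫_{-π}^{π} f(x)^2 dx = 2^2 · π + 4^2 · π = (4 + 16)π.
Divide by 2π: (4 + 16)/2 = 10.
By Parseval, this equals Σ |c_n|^2.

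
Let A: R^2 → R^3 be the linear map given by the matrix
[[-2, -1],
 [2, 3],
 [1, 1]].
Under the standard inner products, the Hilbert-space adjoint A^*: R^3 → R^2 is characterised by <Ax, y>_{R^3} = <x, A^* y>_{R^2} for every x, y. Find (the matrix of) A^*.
A^* = A^T =
[[-2, 2, 1],
 [-1, 3, 1]]

For real matrices with standard dot products, the defining identity <Ax, y> = <x, A^* y> gives (Ax)^T y = x^T (A^*) y, i.e. x^T A^T y = x^T (A^*) y. Since this holds for all x, y, we must have A^* = A^T. Therefore
A^* =
[[-2, 2, 1],
 [-1, 3, 1]].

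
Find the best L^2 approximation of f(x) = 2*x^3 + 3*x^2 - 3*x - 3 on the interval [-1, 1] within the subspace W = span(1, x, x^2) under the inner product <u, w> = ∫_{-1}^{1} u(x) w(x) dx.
g(x) = 3*x^2 - 9*x/5 - 3

The best approximation g ∈ W is the orthogonal projection of f onto W. Writing g = a_0 + a_1 x + a_2 x^2, the coefficients solve the normal equations G · a = b where
  G_{ij} = <φ_i, φ_j> and b_i = <f, φ_i>, with φ_0 = 1, φ_1 = x, φ_2 = x^2.
G =
  [2, 0, 2/3]
  [0, 2/3, 0]
  [2/3, 0, 2/5],
b = (-4, -6/5, -4/5).
Solving gives a_0 = -3, a_1 = -9/5, a_2 = 3, so
  g(x) = 3*x^2 - 9*x/5 - 3.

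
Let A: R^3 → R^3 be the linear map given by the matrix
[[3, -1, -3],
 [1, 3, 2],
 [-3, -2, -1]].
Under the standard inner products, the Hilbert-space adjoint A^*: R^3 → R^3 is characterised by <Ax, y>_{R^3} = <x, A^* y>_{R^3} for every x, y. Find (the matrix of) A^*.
A^* = A^T =
[[3, 1, -3],
 [-1, 3, -2],
 [-3, 2, -1]]

For real matrices with standard dot products, the defining identity <Ax, y> = <x, A^* y> gives (Ax)^T y = x^T (A^*) y, i.e. x^T A^T y = x^T (A^*) y. Since this holds for all x, y, we must have A^* = A^T. Therefore
A^* =
[[3, 1, -3],
 [-1, 3, -2],
 [-3, 2, -1]].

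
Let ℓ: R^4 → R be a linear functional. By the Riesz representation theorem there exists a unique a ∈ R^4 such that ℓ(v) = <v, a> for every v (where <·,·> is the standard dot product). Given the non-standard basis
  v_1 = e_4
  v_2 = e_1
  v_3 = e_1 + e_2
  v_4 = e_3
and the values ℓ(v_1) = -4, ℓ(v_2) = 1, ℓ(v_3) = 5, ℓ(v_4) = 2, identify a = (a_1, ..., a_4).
a = (1, 4, 2, -4)

Write a = (a_1, ..., a_4) in the standard basis. For each basis vector v_i, ℓ(v_i) = <v_i, a> is a linear equation in the a_j's. Collect the n equations into a matrix system V a = ℓ, where row i of V is v_i (expressed in the standard basis). Since V is invertible (lower-triangular with 1s on the diagonal, up to permutation), solve by back-substitution:
  V =
[[0, 0, 0, 1],
 [1, 0, 0, 0],
 [1, 1, 0, 0],
 [0, 0, 1, 0]]
  V a = (-4, 1, 5, 2)
Solving gives a = (1, 4, 2, -4).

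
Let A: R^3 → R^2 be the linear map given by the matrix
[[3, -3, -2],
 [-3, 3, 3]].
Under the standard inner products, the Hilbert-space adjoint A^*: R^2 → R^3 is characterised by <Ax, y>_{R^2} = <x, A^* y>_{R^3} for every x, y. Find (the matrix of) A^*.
A^* = A^T =
[[3, -3],
 [-3, 3],
 [-2, 3]]

For real matrices with standard dot products, the defining identity <Ax, y> = <x, A^* y> gives (Ax)^T y = x^T (A^*) y, i.e. x^T A^T y = x^T (A^*) y. Since this holds for all x, y, we must have A^* = A^T. Therefore
A^* =
[[3, -3],
 [-3, 3],
 [-2, 3]].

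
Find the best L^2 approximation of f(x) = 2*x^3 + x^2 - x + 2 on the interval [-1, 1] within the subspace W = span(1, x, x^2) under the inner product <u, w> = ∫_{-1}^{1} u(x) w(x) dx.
g(x) = x^2 + x/5 + 2

The best approximation g ∈ W is the orthogonal projection of f onto W. Writing g = a_0 + a_1 x + a_2 x^2, the coefficients solve the normal equations G · a = b where
  G_{ij} = <φ_i, φ_j> and b_i = <f, φ_i>, with φ_0 = 1, φ_1 = x, φ_2 = x^2.
G =
  [2, 0, 2/3]
  [0, 2/3, 0]
  [2/3, 0, 2/5],
b = (14/3, 2/15, 26/15).
Solving gives a_0 = 2, a_1 = 1/5, a_2 = 1, so
  g(x) = x^2 + x/5 + 2.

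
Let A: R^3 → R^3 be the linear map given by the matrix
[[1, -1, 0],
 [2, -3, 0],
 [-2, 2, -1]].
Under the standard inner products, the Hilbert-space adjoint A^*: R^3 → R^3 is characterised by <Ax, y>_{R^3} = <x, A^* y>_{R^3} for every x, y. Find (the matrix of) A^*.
A^* = A^T =
[[1, 2, -2],
 [-1, -3, 2],
 [0, 0, -1]]

For real matrices with standard dot products, the defining identity <Ax, y> = <x, A^* y> gives (Ax)^T y = x^T (A^*) y, i.e. x^T A^T y = x^T (A^*) y. Since this holds for all x, y, we must have A^* = A^T. Therefore
A^* =
[[1, 2, -2],
 [-1, -3, 2],
 [0, 0, -1]].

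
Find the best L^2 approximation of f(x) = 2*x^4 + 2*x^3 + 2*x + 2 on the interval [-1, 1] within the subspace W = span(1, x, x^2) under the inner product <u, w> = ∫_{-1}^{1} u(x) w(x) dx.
g(x) = 12*x^2/7 + 16*x/5 + 64/35

The best approximation g ∈ W is the orthogonal projection of f onto W. Writing g = a_0 + a_1 x + a_2 x^2, the coefficients solve the normal equations G · a = b where
  G_{ij} = <φ_i, φ_j> and b_i = <f, φ_i>, with φ_0 = 1, φ_1 = x, φ_2 = x^2.
G =
  [2, 0, 2/3]
  [0, 2/3, 0]
  [2/3, 0, 2/5],
b = (24/5, 32/15, 40/21).
Solving gives a_0 = 64/35, a_1 = 16/5, a_2 = 12/7, so
  g(x) = 12*x^2/7 + 16*x/5 + 64/35.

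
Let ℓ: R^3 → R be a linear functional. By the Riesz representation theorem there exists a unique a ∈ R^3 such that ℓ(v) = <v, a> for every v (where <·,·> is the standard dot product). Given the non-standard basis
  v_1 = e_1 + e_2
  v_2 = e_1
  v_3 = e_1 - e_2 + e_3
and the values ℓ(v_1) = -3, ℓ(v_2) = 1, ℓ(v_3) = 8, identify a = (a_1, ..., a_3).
a = (1, -4, 3)

Write a = (a_1, ..., a_3) in the standard basis. For each basis vector v_i, ℓ(v_i) = <v_i, a> is a linear equation in the a_j's. Collect the n equations into a matrix system V a = ℓ, where row i of V is v_i (expressed in the standard basis). Since V is invertible (lower-triangular with 1s on the diagonal, up to permutation), solve by back-substitution:
  V =
[[1, 1, 0],
 [1, 0, 0],
 [1, -1, 1]]
  V a = (-3, 1, 8)
Solving gives a = (1, -4, 3).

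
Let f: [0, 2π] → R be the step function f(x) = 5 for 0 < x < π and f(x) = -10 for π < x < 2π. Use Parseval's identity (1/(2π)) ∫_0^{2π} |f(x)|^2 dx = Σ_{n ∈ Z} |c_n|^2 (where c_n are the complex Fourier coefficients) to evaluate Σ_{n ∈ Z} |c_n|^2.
Σ |c_n|^2 = 125/2

Parseval equates the L^2 energy of f (normalised by 1/(2π)) with the ℓ^2 sum of its Fourier coefficients: (1/(2π)) ∫_0^{2π} |f|^2 = Σ |c_n|^2.
Compute the left side: (1/(2π)) [∫_0^π 5^2 dx + ∫_π^{2π} (-10)^2 dx] = (1/(2π)) · (25π + 100π) = (25 + 100)/2 = 125/2.
So Σ_{n ∈ Z} |c_n|^2 = 125/2.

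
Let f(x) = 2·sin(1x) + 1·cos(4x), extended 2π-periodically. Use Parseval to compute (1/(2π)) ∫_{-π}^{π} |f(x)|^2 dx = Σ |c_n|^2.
Σ |c_n|^2 = 5/2

Expand |f|^2 and use orthogonality of {sin(nx), cos(mx)} on [-π, π]:
  ∫_{-π}^{π} sin(nx)^2 dx = π, ∫ cos(mx)^2 dx = π, and cross terms integrate to 0.
So ∫_{-π}^{π} f(x)^2 dx = 2^2 · π + 1^2 · π = (4 + 1)π.
Divide by 2π: (4 + 1)/2 = 5/2.
By Parseval, this equals Σ |c_n|^2.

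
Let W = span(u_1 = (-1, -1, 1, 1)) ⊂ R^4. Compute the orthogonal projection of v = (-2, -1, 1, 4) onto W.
proj_W(v) = (-2, -2, 2, 2)

Set up U = [u_1 | ... | u_1] ∈ R^(4×1). The projector onto W = col(U) is P = U (U^T U)^(-1) U^T.
Compute U^T U =
  [4],
and U^T v = (8).
Solve U^T U · c = U^T v for the coefficients: c = (2). The projection is proj_W(v) = U c.
Check: (v - proj_W(v)) · u_1 = 0  (should be 0).
Result: proj_W(v) = (-2, -2, 2, 2).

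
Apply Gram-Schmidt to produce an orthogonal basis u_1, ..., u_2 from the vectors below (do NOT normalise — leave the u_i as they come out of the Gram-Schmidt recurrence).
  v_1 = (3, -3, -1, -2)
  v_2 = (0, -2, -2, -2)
Orthogonal basis:
  u_1 = (3, -3, -1, -2)
  u_2 = (-36/23, -10/23, -34/23, -22/23)

Apply the Gram-Schmidt recurrence
  u_1 = v_1
  u_i = v_i − Σ_{j<i} ((v_i · u_j) / (u_j · u_j)) · u_j.

Step by step this gives:
  u_1 = (3, -3, -1, -2)
  u_2 = (-36/23, -10/23, -34/23, -22/23)

Orthogonality check:
  u_2 · u_1 = 0 (should be 0)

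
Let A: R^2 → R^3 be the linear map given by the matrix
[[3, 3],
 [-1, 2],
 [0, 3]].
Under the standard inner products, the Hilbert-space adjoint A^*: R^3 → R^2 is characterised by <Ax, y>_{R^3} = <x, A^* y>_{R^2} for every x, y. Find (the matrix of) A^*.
A^* = A^T =
[[3, -1, 0],
 [3, 2, 3]]

For real matrices with standard dot products, the defining identity <Ax, y> = <x, A^* y> gives (Ax)^T y = x^T (A^*) y, i.e. x^T A^T y = x^T (A^*) y. Since this holds for all x, y, we must have A^* = A^T. Therefore
A^* =
[[3, -1, 0],
 [3, 2, 3]].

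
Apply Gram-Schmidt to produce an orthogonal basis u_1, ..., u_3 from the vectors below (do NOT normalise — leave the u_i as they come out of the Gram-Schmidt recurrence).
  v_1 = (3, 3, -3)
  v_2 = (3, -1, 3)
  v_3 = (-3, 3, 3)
Orthogonal basis:
  u_1 = (3, 3, -3)
  u_2 = (10/3, -2/3, 8/3)
  u_3 = (-9/7, 27/7, 18/7)

Apply the Gram-Schmidt recurrence
  u_1 = v_1
  u_i = v_i − Σ_{j<i} ((v_i · u_j) / (u_j · u_j)) · u_j.

Step by step this gives:
  u_1 = (3, 3, -3)
  u_2 = (10/3, -2/3, 8/3)
  u_3 = (-9/7, 27/7, 18/7)

Orthogonality check:
  u_2 · u_1 = 0 (should be 0)
  u_3 · u_1 = 0 (should be 0)
  u_3 · u_2 = 0 (should be 0)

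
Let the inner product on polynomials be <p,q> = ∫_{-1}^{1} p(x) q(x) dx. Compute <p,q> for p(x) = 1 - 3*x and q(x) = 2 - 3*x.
<p,q> = 10

Expand the product: p(x)·q(x) = 9*x^2 - 9*x + 2.
∫_{-1}^{1} of each monomial x^k gives [2/(k+1) if k even, 0 if k odd]. Integrating term-by-term (or equivalently evaluating the antiderivative F(x) = 3*x^3 - 9*x^2/2 + 2*x at the endpoints):
  F(1) − F(−1) = 1/2 − (-19/2) = 10.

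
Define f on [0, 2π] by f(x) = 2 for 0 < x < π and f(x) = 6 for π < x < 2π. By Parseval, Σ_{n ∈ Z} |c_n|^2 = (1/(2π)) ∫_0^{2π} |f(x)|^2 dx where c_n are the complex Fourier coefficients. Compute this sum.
Σ |c_n|^2 = 20

Parseval equates the L^2 energy of f (normalised by 1/(2π)) with the ℓ^2 sum of its Fourier coefficients: (1/(2π)) ∫_0^{2π} |f|^2 = Σ |c_n|^2.
Compute the left side: (1/(2π)) [∫_0^π 2^2 dx + ∫_π^{2π} 6^2 dx] = (1/(2π)) · (4π + 36π) = (4 + 36)/2 = 20.
So Σ_{n ∈ Z} |c_n|^2 = 20.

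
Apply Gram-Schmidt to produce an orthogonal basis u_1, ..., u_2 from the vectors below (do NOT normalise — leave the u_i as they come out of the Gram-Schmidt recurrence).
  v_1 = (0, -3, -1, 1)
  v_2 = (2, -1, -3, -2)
Orthogonal basis:
  u_1 = (0, -3, -1, 1)
  u_2 = (2, 1/11, -29/11, -26/11)

Apply the Gram-Schmidt recurrence
  u_1 = v_1
  u_i = v_i − Σ_{j<i} ((v_i · u_j) / (u_j · u_j)) · u_j.

Step by step this gives:
  u_1 = (0, -3, -1, 1)
  u_2 = (2, 1/11, -29/11, -26/11)

Orthogonality check:
  u_2 · u_1 = 0 (should be 0)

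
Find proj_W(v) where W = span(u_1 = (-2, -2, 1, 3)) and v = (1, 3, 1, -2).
proj_W(v) = (13/9, 13/9, -13/18, -13/6)

Set up U = [u_1 | ... | u_1] ∈ R^(4×1). The projector onto W = col(U) is P = U (U^T U)^(-1) U^T.
Compute U^T U =
  [18],
and U^T v = (-13).
Solve U^T U · c = U^T v for the coefficients: c = (-13/18). The projection is proj_W(v) = U c.
Check: (v - proj_W(v)) · u_1 = 0  (should be 0).
Result: proj_W(v) = (13/9, 13/9, -13/18, -13/6).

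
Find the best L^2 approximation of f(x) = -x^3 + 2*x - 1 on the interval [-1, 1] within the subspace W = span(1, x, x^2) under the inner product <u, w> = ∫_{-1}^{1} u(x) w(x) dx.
g(x) = 7*x/5 - 1

The best approximation g ∈ W is the orthogonal projection of f onto W. Writing g = a_0 + a_1 x + a_2 x^2, the coefficients solve the normal equations G · a = b where
  G_{ij} = <φ_i, φ_j> and b_i = <f, φ_i>, with φ_0 = 1, φ_1 = x, φ_2 = x^2.
G =
  [2, 0, 2/3]
  [0, 2/3, 0]
  [2/3, 0, 2/5],
b = (-2, 14/15, -2/3).
Solving gives a_0 = -1, a_1 = 7/5, a_2 = 0, so
  g(x) = 7*x/5 - 1.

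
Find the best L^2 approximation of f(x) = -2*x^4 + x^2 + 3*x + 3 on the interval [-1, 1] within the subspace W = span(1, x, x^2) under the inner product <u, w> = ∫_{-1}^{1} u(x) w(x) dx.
g(x) = -5*x^2/7 + 3*x + 111/35

The best approximation g ∈ W is the orthogonal projection of f onto W. Writing g = a_0 + a_1 x + a_2 x^2, the coefficients solve the normal equations G · a = b where
  G_{ij} = <φ_i, φ_j> and b_i = <f, φ_i>, with φ_0 = 1, φ_1 = x, φ_2 = x^2.
G =
  [2, 0, 2/3]
  [0, 2/3, 0]
  [2/3, 0, 2/5],
b = (88/15, 2, 64/35).
Solving gives a_0 = 111/35, a_1 = 3, a_2 = -5/7, so
  g(x) = -5*x^2/7 + 3*x + 111/35.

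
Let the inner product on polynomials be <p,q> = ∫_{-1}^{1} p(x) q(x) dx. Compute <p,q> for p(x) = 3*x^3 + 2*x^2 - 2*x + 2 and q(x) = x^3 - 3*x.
<p,q> = 16/35

Expand the product: p(x)·q(x) = 3*x^6 + 2*x^5 - 11*x^4 - 4*x^3 + 6*x^2 - 6*x.
∫_{-1}^{1} of each monomial x^k gives [2/(k+1) if k even, 0 if k odd]. Integrating term-by-term (or equivalently evaluating the antiderivative F(x) = 3*x^7/7 + x^6/3 - 11*x^5/5 - x^4 + 2*x^3 - 3*x^2 at the endpoints):
  F(1) − F(−1) = -361/105 − (-409/105) = 16/35.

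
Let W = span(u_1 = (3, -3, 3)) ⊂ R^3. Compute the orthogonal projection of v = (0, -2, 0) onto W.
proj_W(v) = (2/3, -2/3, 2/3)

Set up U = [u_1 | ... | u_1] ∈ R^(3×1). The projector onto W = col(U) is P = U (U^T U)^(-1) U^T.
Compute U^T U =
  [27],
and U^T v = (6).
Solve U^T U · c = U^T v for the coefficients: c = (2/9). The projection is proj_W(v) = U c.
Check: (v - proj_W(v)) · u_1 = 0  (should be 0).
Result: proj_W(v) = (2/3, -2/3, 2/3).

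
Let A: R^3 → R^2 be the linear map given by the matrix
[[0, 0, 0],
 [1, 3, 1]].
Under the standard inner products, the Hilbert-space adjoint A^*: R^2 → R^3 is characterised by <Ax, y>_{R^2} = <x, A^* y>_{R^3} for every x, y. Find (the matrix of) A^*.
A^* = A^T =
[[0, 1],
 [0, 3],
 [0, 1]]

For real matrices with standard dot products, the defining identity <Ax, y> = <x, A^* y> gives (Ax)^T y = x^T (A^*) y, i.e. x^T A^T y = x^T (A^*) y. Since this holds for all x, y, we must have A^* = A^T. Therefore
A^* =
[[0, 1],
 [0, 3],
 [0, 1]].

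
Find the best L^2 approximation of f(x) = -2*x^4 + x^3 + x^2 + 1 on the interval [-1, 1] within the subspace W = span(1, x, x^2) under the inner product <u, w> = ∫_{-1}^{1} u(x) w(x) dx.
g(x) = -5*x^2/7 + 3*x/5 + 41/35

The best approximation g ∈ W is the orthogonal projection of f onto W. Writing g = a_0 + a_1 x + a_2 x^2, the coefficients solve the normal equations G · a = b where
  G_{ij} = <φ_i, φ_j> and b_i = <f, φ_i>, with φ_0 = 1, φ_1 = x, φ_2 = x^2.
G =
  [2, 0, 2/3]
  [0, 2/3, 0]
  [2/3, 0, 2/5],
b = (28/15, 2/5, 52/105).
Solving gives a_0 = 41/35, a_1 = 3/5, a_2 = -5/7, so
  g(x) = -5*x^2/7 + 3*x/5 + 41/35.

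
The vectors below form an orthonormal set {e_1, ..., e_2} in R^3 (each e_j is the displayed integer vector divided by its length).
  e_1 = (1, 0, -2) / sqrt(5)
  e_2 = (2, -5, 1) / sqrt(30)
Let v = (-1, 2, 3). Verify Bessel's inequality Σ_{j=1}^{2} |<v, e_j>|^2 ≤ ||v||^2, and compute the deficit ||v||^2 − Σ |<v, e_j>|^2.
Σ |<v, e_j>|^2 = 25/2; ||v||^2 = 14; deficit = 3/2

Write each e_j = u_j / sqrt(<u_j, u_j>) where u_j is the displayed integer vector. Then <v, e_j> = <v, u_j> / sqrt(<u_j, u_j>), so |<v, e_j>|^2 = <v, u_j>^2 / <u_j, u_j>.
Coefficients: <v, e_1> = -7/sqrt(5), <v, e_2> = -9/sqrt(30).
Square and sum: Σ |<v, e_j>|^2 = 25/2.
Compute ||v||^2 = v·v = 14.
Deficit = 14 − 25/2 = 3/2 ≥ 0, confirming Bessel's inequality. (The deficit equals ||v − Σ <v,e_j> e_j||^2, the squared distance from v to span{e_j}.)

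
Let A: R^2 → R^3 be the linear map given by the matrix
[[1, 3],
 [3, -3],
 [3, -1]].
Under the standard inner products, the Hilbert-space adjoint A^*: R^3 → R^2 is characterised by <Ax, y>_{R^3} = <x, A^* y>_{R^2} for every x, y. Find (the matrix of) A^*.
A^* = A^T =
[[1, 3, 3],
 [3, -3, -1]]

For real matrices with standard dot products, the defining identity <Ax, y> = <x, A^* y> gives (Ax)^T y = x^T (A^*) y, i.e. x^T A^T y = x^T (A^*) y. Since this holds for all x, y, we must have A^* = A^T. Therefore
A^* =
[[1, 3, 3],
 [3, -3, -1]].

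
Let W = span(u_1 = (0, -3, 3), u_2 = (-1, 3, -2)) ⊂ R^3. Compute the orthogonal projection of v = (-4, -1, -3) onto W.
proj_W(v) = (-4/3, 5/3, -1/3)

Set up U = [u_1 | ... | u_2] ∈ R^(3×2). The projector onto W = col(U) is P = U (U^T U)^(-1) U^T.
Compute U^T U =
  [18, -15]
  [-15, 14],
and U^T v = (-6, 7).
Solve U^T U · c = U^T v for the coefficients: c = (7/9, 4/3). The projection is proj_W(v) = U c.
Check: (v - proj_W(v)) · u_1 = 0  (should be 0).
Check: (v - proj_W(v)) · u_2 = 0  (should be 0).
Result: proj_W(v) = (-4/3, 5/3, -1/3).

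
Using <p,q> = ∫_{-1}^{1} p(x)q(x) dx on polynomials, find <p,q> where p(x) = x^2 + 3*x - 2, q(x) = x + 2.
<p,q> = -14/3

Expand the product: p(x)·q(x) = x^3 + 5*x^2 + 4*x - 4.
∫_{-1}^{1} of each monomial x^k gives [2/(k+1) if k even, 0 if k odd]. Integrating term-by-term (or equivalently evaluating the antiderivative F(x) = x^4/4 + 5*x^3/3 + 2*x^2 - 4*x at the endpoints):
  F(1) − F(−1) = -1/12 − (55/12) = -14/3.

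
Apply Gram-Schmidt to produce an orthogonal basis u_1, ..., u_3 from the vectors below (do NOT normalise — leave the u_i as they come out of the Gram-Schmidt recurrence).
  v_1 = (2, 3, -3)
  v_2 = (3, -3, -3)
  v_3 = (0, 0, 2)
Orthogonal basis:
  u_1 = (2, 3, -3)
  u_2 = (27/11, -42/11, -24/11)
  u_3 = (30/31, 5/31, 25/31)

Apply the Gram-Schmidt recurrence
  u_1 = v_1
  u_i = v_i − Σ_{j<i} ((v_i · u_j) / (u_j · u_j)) · u_j.

Step by step this gives:
  u_1 = (2, 3, -3)
  u_2 = (27/11, -42/11, -24/11)
  u_3 = (30/31, 5/31, 25/31)

Orthogonality check:
  u_2 · u_1 = 0 (should be 0)
  u_3 · u_1 = 0 (should be 0)
  u_3 · u_2 = 0 (should be 0)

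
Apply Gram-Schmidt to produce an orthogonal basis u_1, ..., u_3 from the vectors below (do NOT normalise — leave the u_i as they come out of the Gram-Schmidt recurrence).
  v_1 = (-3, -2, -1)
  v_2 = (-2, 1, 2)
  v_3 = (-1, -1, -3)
Orthogonal basis:
  u_1 = (-3, -2, -1)
  u_2 = (-11/7, 9/7, 15/7)
  u_3 = (-24/61, 64/61, -56/61)

Apply the Gram-Schmidt recurrence
  u_1 = v_1
  u_i = v_i − Σ_{j<i} ((v_i · u_j) / (u_j · u_j)) · u_j.

Step by step this gives:
  u_1 = (-3, -2, -1)
  u_2 = (-11/7, 9/7, 15/7)
  u_3 = (-24/61, 64/61, -56/61)

Orthogonality check:
  u_2 · u_1 = 0 (should be 0)
  u_3 · u_1 = 0 (should be 0)
  u_3 · u_2 = 0 (should be 0)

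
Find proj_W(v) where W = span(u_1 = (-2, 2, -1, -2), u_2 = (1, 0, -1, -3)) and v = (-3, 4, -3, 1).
proj_W(v) = (-237/59, 180/59, -33/59, -9/59)

Set up U = [u_1 | ... | u_2] ∈ R^(4×2). The projector onto W = col(U) is P = U (U^T U)^(-1) U^T.
Compute U^T U =
  [13, 5]
  [5, 11],
and U^T v = (15, -3).
Solve U^T U · c = U^T v for the coefficients: c = (90/59, -57/59). The projection is proj_W(v) = U c.
Check: (v - proj_W(v)) · u_1 = 0  (should be 0).
Check: (v - proj_W(v)) · u_2 = 0  (should be 0).
Result: proj_W(v) = (-237/59, 180/59, -33/59, -9/59).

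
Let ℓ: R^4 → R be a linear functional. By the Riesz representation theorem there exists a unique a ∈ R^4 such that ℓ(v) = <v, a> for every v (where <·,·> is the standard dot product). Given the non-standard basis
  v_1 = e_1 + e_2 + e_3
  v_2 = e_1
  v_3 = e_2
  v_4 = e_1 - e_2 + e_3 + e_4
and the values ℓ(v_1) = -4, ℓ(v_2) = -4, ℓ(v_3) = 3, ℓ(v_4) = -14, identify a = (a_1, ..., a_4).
a = (-4, 3, -3, -4)

Write a = (a_1, ..., a_4) in the standard basis. For each basis vector v_i, ℓ(v_i) = <v_i, a> is a linear equation in the a_j's. Collect the n equations into a matrix system V a = ℓ, where row i of V is v_i (expressed in the standard basis). Since V is invertible (lower-triangular with 1s on the diagonal, up to permutation), solve by back-substitution:
  V =
[[1, 1, 1, 0],
 [1, 0, 0, 0],
 [0, 1, 0, 0],
 [1, -1, 1, 1]]
  V a = (-4, -4, 3, -14)
Solving gives a = (-4, 3, -3, -4).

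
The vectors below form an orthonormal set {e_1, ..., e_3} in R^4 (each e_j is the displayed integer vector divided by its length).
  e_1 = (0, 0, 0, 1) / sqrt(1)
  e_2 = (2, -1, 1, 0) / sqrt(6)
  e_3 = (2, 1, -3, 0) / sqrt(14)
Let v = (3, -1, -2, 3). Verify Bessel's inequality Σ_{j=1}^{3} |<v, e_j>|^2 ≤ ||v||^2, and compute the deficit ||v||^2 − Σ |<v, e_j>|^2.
Σ |<v, e_j>|^2 = 458/21; ||v||^2 = 23; deficit = 25/21

Write each e_j = u_j / sqrt(<u_j, u_j>) where u_j is the displayed integer vector. Then <v, e_j> = <v, u_j> / sqrt(<u_j, u_j>), so |<v, e_j>|^2 = <v, u_j>^2 / <u_j, u_j>.
Coefficients: <v, e_1> = 3/sqrt(1), <v, e_2> = 5/sqrt(6), <v, e_3> = 11/sqrt(14).
Square and sum: Σ |<v, e_j>|^2 = 458/21.
Compute ||v||^2 = v·v = 23.
Deficit = 23 − 458/21 = 25/21 ≥ 0, confirming Bessel's inequality. (The deficit equals ||v − Σ <v,e_j> e_j||^2, the squared distance from v to span{e_j}.)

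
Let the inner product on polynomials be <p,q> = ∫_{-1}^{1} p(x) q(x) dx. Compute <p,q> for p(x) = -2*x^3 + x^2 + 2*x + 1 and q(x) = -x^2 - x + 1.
<p,q> = 16/15

Expand the product: p(x)·q(x) = 2*x^5 + x^4 - 5*x^3 - 2*x^2 + x + 1.
∫_{-1}^{1} of each monomial x^k gives [2/(k+1) if k even, 0 if k odd]. Integrating term-by-term (or equivalently evaluating the antiderivative F(x) = x^6/3 + x^5/5 - 5*x^4/4 - 2*x^3/3 + x^2/2 + x at the endpoints):
  F(1) − F(−1) = 7/60 − (-19/20) = 16/15.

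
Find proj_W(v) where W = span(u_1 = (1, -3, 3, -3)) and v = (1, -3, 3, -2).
proj_W(v) = (25/28, -75/28, 75/28, -75/28)

Set up U = [u_1 | ... | u_1] ∈ R^(4×1). The projector onto W = col(U) is P = U (U^T U)^(-1) U^T.
Compute U^T U =
  [28],
and U^T v = (25).
Solve U^T U · c = U^T v for the coefficients: c = (25/28). The projection is proj_W(v) = U c.
Check: (v - proj_W(v)) · u_1 = 0  (should be 0).
Result: proj_W(v) = (25/28, -75/28, 75/28, -75/28).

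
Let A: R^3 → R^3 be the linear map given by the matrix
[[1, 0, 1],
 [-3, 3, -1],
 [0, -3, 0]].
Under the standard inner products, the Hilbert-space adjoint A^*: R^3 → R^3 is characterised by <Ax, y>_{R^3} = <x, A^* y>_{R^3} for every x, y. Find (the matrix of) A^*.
A^* = A^T =
[[1, -3, 0],
 [0, 3, -3],
 [1, -1, 0]]

For real matrices with standard dot products, the defining identity <Ax, y> = <x, A^* y> gives (Ax)^T y = x^T (A^*) y, i.e. x^T A^T y = x^T (A^*) y. Since this holds for all x, y, we must have A^* = A^T. Therefore
A^* =
[[1, -3, 0],
 [0, 3, -3],
 [1, -1, 0]].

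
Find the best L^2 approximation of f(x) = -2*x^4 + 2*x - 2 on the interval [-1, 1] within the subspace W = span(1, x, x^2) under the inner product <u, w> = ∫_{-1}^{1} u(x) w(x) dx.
g(x) = -12*x^2/7 + 2*x - 64/35

The best approximation g ∈ W is the orthogonal projection of f onto W. Writing g = a_0 + a_1 x + a_2 x^2, the coefficients solve the normal equations G · a = b where
  G_{ij} = <φ_i, φ_j> and b_i = <f, φ_i>, with φ_0 = 1, φ_1 = x, φ_2 = x^2.
G =
  [2, 0, 2/3]
  [0, 2/3, 0]
  [2/3, 0, 2/5],
b = (-24/5, 4/3, -40/21).
Solving gives a_0 = -64/35, a_1 = 2, a_2 = -12/7, so
  g(x) = -12*x^2/7 + 2*x - 64/35.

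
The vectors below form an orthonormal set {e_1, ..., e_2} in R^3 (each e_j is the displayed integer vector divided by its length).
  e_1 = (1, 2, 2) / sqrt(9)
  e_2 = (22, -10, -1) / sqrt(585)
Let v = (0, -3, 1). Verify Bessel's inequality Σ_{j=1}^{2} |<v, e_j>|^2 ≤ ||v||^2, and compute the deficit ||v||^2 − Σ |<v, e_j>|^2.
Σ |<v, e_j>|^2 = 209/65; ||v||^2 = 10; deficit = 441/65

Write each e_j = u_j / sqrt(<u_j, u_j>) where u_j is the displayed integer vector. Then <v, e_j> = <v, u_j> / sqrt(<u_j, u_j>), so |<v, e_j>|^2 = <v, u_j>^2 / <u_j, u_j>.
Coefficients: <v, e_1> = -4/sqrt(9), <v, e_2> = 29/sqrt(585).
Square and sum: Σ |<v, e_j>|^2 = 209/65.
Compute ||v||^2 = v·v = 10.
Deficit = 10 − 209/65 = 441/65 ≥ 0, confirming Bessel's inequality. (The deficit equals ||v − Σ <v,e_j> e_j||^2, the squared distance from v to span{e_j}.)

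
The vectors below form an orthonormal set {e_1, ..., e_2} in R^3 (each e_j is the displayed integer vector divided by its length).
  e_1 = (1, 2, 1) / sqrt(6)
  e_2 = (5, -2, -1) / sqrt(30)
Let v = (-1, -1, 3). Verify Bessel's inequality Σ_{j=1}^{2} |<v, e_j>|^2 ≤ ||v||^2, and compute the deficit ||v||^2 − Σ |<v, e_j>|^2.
Σ |<v, e_j>|^2 = 6/5; ||v||^2 = 11; deficit = 49/5

Write each e_j = u_j / sqrt(<u_j, u_j>) where u_j is the displayed integer vector. Then <v, e_j> = <v, u_j> / sqrt(<u_j, u_j>), so |<v, e_j>|^2 = <v, u_j>^2 / <u_j, u_j>.
Coefficients: <v, e_1> = 0/sqrt(6), <v, e_2> = -6/sqrt(30).
Square and sum: Σ |<v, e_j>|^2 = 6/5.
Compute ||v||^2 = v·v = 11.
Deficit = 11 − 6/5 = 49/5 ≥ 0, confirming Bessel's inequality. (The deficit equals ||v − Σ <v,e_j> e_j||^2, the squared distance from v to span{e_j}.)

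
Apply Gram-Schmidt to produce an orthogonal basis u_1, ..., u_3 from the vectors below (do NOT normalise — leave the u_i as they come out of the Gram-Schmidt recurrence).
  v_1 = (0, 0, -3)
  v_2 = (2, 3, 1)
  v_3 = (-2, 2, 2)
Orthogonal basis:
  u_1 = (0, 0, -3)
  u_2 = (2, 3, 0)
  u_3 = (-30/13, 20/13, 0)

Apply the Gram-Schmidt recurrence
  u_1 = v_1
  u_i = v_i − Σ_{j<i} ((v_i · u_j) / (u_j · u_j)) · u_j.

Step by step this gives:
  u_1 = (0, 0, -3)
  u_2 = (2, 3, 0)
  u_3 = (-30/13, 20/13, 0)

Orthogonality check:
  u_2 · u_1 = 0 (should be 0)
  u_3 · u_1 = 0 (should be 0)
  u_3 · u_2 = 0 (should be 0)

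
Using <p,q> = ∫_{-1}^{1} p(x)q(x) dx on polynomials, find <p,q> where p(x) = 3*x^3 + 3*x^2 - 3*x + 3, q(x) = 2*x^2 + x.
<p,q> = 28/5

Expand the product: p(x)·q(x) = 6*x^5 + 9*x^4 - 3*x^3 + 3*x^2 + 3*x.
∫_{-1}^{1} of each monomial x^k gives [2/(k+1) if k even, 0 if k odd]. Integrating term-by-term (or equivalently evaluating the antiderivative F(x) = x^6 + 9*x^5/5 - 3*x^4/4 + x^3 + 3*x^2/2 at the endpoints):
  F(1) − F(−1) = 91/20 − (-21/20) = 28/5.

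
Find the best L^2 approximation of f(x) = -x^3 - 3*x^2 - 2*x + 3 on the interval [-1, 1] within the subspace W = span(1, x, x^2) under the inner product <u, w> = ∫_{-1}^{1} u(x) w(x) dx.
g(x) = -3*x^2 - 13*x/5 + 3

The best approximation g ∈ W is the orthogonal projection of f onto W. Writing g = a_0 + a_1 x + a_2 x^2, the coefficients solve the normal equations G · a = b where
  G_{ij} = <φ_i, φ_j> and b_i = <f, φ_i>, with φ_0 = 1, φ_1 = x, φ_2 = x^2.
G =
  [2, 0, 2/3]
  [0, 2/3, 0]
  [2/3, 0, 2/5],
b = (4, -26/15, 4/5).
Solving gives a_0 = 3, a_1 = -13/5, a_2 = -3, so
  g(x) = -3*x^2 - 13*x/5 + 3.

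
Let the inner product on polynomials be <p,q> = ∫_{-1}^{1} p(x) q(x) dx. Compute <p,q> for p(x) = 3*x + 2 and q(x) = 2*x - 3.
<p,q> = -8

Expand the product: p(x)·q(x) = 6*x^2 - 5*x - 6.
∫_{-1}^{1} of each monomial x^k gives [2/(k+1) if k even, 0 if k odd]. Integrating term-by-term (or equivalently evaluating the antiderivative F(x) = 2*x^3 - 5*x^2/2 - 6*x at the endpoints):
  F(1) − F(−1) = -13/2 − (3/2) = -8.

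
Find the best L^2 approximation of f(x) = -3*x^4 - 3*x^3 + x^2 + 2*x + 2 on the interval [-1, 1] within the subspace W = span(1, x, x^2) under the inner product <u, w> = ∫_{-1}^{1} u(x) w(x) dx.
g(x) = -11*x^2/7 + x/5 + 79/35

The best approximation g ∈ W is the orthogonal projection of f onto W. Writing g = a_0 + a_1 x + a_2 x^2, the coefficients solve the normal equations G · a = b where
  G_{ij} = <φ_i, φ_j> and b_i = <f, φ_i>, with φ_0 = 1, φ_1 = x, φ_2 = x^2.
G =
  [2, 0, 2/3]
  [0, 2/3, 0]
  [2/3, 0, 2/5],
b = (52/15, 2/15, 92/105).
Solving gives a_0 = 79/35, a_1 = 1/5, a_2 = -11/7, so
  g(x) = -11*x^2/7 + x/5 + 79/35.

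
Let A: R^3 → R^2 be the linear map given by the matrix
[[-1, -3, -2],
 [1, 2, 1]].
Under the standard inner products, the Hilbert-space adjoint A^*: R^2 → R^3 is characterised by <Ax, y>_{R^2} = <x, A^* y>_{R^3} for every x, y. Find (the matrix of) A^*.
A^* = A^T =
[[-1, 1],
 [-3, 2],
 [-2, 1]]

For real matrices with standard dot products, the defining identity <Ax, y> = <x, A^* y> gives (Ax)^T y = x^T (A^*) y, i.e. x^T A^T y = x^T (A^*) y. Since this holds for all x, y, we must have A^* = A^T. Therefore
A^* =
[[-1, 1],
 [-3, 2],
 [-2, 1]].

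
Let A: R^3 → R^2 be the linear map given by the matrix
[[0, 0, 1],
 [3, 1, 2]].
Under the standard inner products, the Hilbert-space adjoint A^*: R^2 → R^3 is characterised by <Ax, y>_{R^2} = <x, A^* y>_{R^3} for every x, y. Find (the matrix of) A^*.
A^* = A^T =
[[0, 3],
 [0, 1],
 [1, 2]]

For real matrices with standard dot products, the defining identity <Ax, y> = <x, A^* y> gives (Ax)^T y = x^T (A^*) y, i.e. x^T A^T y = x^T (A^*) y. Since this holds for all x, y, we must have A^* = A^T. Therefore
A^* =
[[0, 3],
 [0, 1],
 [1, 2]].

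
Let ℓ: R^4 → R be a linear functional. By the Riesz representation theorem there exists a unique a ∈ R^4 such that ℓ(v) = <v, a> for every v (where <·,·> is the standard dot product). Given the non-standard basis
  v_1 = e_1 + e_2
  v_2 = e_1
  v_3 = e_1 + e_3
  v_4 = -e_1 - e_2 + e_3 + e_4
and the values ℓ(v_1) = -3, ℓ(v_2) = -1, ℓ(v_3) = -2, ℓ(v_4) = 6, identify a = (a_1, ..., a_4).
a = (-1, -2, -1, 4)

Write a = (a_1, ..., a_4) in the standard basis. For each basis vector v_i, ℓ(v_i) = <v_i, a> is a linear equation in the a_j's. Collect the n equations into a matrix system V a = ℓ, where row i of V is v_i (expressed in the standard basis). Since V is invertible (lower-triangular with 1s on the diagonal, up to permutation), solve by back-substitution:
  V =
[[1, 1, 0, 0],
 [1, 0, 0, 0],
 [1, 0, 1, 0],
 [-1, -1, 1, 1]]
  V a = (-3, -1, -2, 6)
Solving gives a = (-1, -2, -1, 4).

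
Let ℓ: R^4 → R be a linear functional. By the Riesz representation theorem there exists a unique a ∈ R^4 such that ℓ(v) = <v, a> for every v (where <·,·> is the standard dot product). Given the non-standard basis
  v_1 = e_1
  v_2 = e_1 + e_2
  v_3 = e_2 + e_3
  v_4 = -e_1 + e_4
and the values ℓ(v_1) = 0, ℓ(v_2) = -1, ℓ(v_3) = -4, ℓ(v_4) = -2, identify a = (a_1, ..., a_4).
a = (0, -1, -3, -2)

Write a = (a_1, ..., a_4) in the standard basis. For each basis vector v_i, ℓ(v_i) = <v_i, a> is a linear equation in the a_j's. Collect the n equations into a matrix system V a = ℓ, where row i of V is v_i (expressed in the standard basis). Since V is invertible (lower-triangular with 1s on the diagonal, up to permutation), solve by back-substitution:
  V =
[[1, 0, 0, 0],
 [1, 1, 0, 0],
 [0, 1, 1, 0],
 [-1, 0, 0, 1]]
  V a = (0, -1, -4, -2)
Solving gives a = (0, -1, -3, -2).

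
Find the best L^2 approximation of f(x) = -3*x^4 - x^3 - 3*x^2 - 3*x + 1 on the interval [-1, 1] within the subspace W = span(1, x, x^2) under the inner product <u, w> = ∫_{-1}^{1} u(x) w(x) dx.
g(x) = -39*x^2/7 - 18*x/5 + 44/35

The best approximation g ∈ W is the orthogonal projection of f onto W. Writing g = a_0 + a_1 x + a_2 x^2, the coefficients solve the normal equations G · a = b where
  G_{ij} = <φ_i, φ_j> and b_i = <f, φ_i>, with φ_0 = 1, φ_1 = x, φ_2 = x^2.
G =
  [2, 0, 2/3]
  [0, 2/3, 0]
  [2/3, 0, 2/5],
b = (-6/5, -12/5, -146/105).
Solving gives a_0 = 44/35, a_1 = -18/5, a_2 = -39/7, so
  g(x) = -39*x^2/7 - 18*x/5 + 44/35.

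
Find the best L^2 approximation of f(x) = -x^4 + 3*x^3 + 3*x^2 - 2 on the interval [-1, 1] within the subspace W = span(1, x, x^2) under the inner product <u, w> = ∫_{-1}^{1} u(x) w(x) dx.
g(x) = 15*x^2/7 + 9*x/5 - 67/35

The best approximation g ∈ W is the orthogonal projection of f onto W. Writing g = a_0 + a_1 x + a_2 x^2, the coefficients solve the normal equations G · a = b where
  G_{ij} = <φ_i, φ_j> and b_i = <f, φ_i>, with φ_0 = 1, φ_1 = x, φ_2 = x^2.
G =
  [2, 0, 2/3]
  [0, 2/3, 0]
  [2/3, 0, 2/5],
b = (-12/5, 6/5, -44/105).
Solving gives a_0 = -67/35, a_1 = 9/5, a_2 = 15/7, so
  g(x) = 15*x^2/7 + 9*x/5 - 67/35.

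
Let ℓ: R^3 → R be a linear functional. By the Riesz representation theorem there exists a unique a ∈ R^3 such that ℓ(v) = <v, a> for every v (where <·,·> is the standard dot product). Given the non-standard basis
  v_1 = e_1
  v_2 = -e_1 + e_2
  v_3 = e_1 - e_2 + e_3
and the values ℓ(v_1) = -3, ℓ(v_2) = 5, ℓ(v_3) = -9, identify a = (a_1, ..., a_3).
a = (-3, 2, -4)

Write a = (a_1, ..., a_3) in the standard basis. For each basis vector v_i, ℓ(v_i) = <v_i, a> is a linear equation in the a_j's. Collect the n equations into a matrix system V a = ℓ, where row i of V is v_i (expressed in the standard basis). Since V is invertible (lower-triangular with 1s on the diagonal, up to permutation), solve by back-substitution:
  V =
[[1, 0, 0],
 [-1, 1, 0],
 [1, -1, 1]]
  V a = (-3, 5, -9)
Solving gives a = (-3, 2, -4).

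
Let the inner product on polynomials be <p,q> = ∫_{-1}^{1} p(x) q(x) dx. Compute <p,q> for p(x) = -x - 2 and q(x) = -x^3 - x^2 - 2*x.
<p,q> = 46/15

Expand the product: p(x)·q(x) = x^4 + 3*x^3 + 4*x^2 + 4*x.
∫_{-1}^{1} of each monomial x^k gives [2/(k+1) if k even, 0 if k odd]. Integrating term-by-term (or equivalently evaluating the antiderivative F(x) = x^5/5 + 3*x^4/4 + 4*x^3/3 + 2*x^2 at the endpoints):
  F(1) − F(−1) = 257/60 − (73/60) = 46/15.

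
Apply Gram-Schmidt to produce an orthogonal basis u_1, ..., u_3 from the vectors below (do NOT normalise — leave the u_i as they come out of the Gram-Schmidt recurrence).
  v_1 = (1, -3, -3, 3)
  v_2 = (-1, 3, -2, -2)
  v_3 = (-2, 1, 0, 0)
Orthogonal basis:
  u_1 = (1, -3, -3, 3)
  u_2 = (-9/14, 27/14, -43/14, -13/14)
  u_3 = (-339/202, 7/202, 15/101, 75/101)

Apply the Gram-Schmidt recurrence
  u_1 = v_1
  u_i = v_i − Σ_{j<i} ((v_i · u_j) / (u_j · u_j)) · u_j.

Step by step this gives:
  u_1 = (1, -3, -3, 3)
  u_2 = (-9/14, 27/14, -43/14, -13/14)
  u_3 = (-339/202, 7/202, 15/101, 75/101)

Orthogonality check:
  u_2 · u_1 = 0 (should be 0)
  u_3 · u_1 = 0 (should be 0)
  u_3 · u_2 = 0 (should be 0)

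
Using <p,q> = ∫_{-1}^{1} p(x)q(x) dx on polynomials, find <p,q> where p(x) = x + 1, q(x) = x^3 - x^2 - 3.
<p,q> = -94/15

Expand the product: p(x)·q(x) = x^4 - x^2 - 3*x - 3.
∫_{-1}^{1} of each monomial x^k gives [2/(k+1) if k even, 0 if k odd]. Integrating term-by-term (or equivalently evaluating the antiderivative F(x) = x^5/5 - x^3/3 - 3*x^2/2 - 3*x at the endpoints):
  F(1) − F(−1) = -139/30 − (49/30) = -94/15.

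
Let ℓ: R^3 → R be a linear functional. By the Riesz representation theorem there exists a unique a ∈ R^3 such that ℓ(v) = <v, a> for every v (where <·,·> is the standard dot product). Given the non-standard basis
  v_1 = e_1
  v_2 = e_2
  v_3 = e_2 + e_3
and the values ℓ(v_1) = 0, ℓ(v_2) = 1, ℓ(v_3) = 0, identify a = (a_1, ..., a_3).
a = (0, 1, -1)

Write a = (a_1, ..., a_3) in the standard basis. For each basis vector v_i, ℓ(v_i) = <v_i, a> is a linear equation in the a_j's. Collect the n equations into a matrix system V a = ℓ, where row i of V is v_i (expressed in the standard basis). Since V is invertible (lower-triangular with 1s on the diagonal, up to permutation), solve by back-substitution:
  V =
[[1, 0, 0],
 [0, 1, 0],
 [0, 1, 1]]
  V a = (0, 1, 0)
Solving gives a = (0, 1, -1).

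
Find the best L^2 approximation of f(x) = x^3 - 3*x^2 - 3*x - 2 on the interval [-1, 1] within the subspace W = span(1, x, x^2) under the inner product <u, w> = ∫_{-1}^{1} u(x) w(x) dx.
g(x) = -3*x^2 - 12*x/5 - 2

The best approximation g ∈ W is the orthogonal projection of f onto W. Writing g = a_0 + a_1 x + a_2 x^2, the coefficients solve the normal equations G · a = b where
  G_{ij} = <φ_i, φ_j> and b_i = <f, φ_i>, with φ_0 = 1, φ_1 = x, φ_2 = x^2.
G =
  [2, 0, 2/3]
  [0, 2/3, 0]
  [2/3, 0, 2/5],
b = (-6, -8/5, -38/15).
Solving gives a_0 = -2, a_1 = -12/5, a_2 = -3, so
  g(x) = -3*x^2 - 12*x/5 - 2.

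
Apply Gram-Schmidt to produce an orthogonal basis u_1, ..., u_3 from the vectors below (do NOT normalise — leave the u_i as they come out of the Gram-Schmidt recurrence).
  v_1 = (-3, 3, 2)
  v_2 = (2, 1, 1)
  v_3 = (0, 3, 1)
Orthogonal basis:
  u_1 = (-3, 3, 2)
  u_2 = (41/22, 25/22, 12/11)
  u_3 = (12/131, 84/131, -108/131)

Apply the Gram-Schmidt recurrence
  u_1 = v_1
  u_i = v_i − Σ_{j<i} ((v_i · u_j) / (u_j · u_j)) · u_j.

Step by step this gives:
  u_1 = (-3, 3, 2)
  u_2 = (41/22, 25/22, 12/11)
  u_3 = (12/131, 84/131, -108/131)

Orthogonality check:
  u_2 · u_1 = 0 (should be 0)
  u_3 · u_1 = 0 (should be 0)
  u_3 · u_2 = 0 (should be 0)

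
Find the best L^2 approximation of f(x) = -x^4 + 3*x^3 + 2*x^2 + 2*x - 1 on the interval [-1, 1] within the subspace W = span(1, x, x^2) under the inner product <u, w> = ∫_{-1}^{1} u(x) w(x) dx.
g(x) = 8*x^2/7 + 19*x/5 - 32/35

The best approximation g ∈ W is the orthogonal projection of f onto W. Writing g = a_0 + a_1 x + a_2 x^2, the coefficients solve the normal equations G · a = b where
  G_{ij} = <φ_i, φ_j> and b_i = <f, φ_i>, with φ_0 = 1, φ_1 = x, φ_2 = x^2.
G =
  [2, 0, 2/3]
  [0, 2/3, 0]
  [2/3, 0, 2/5],
b = (-16/15, 38/15, -16/105).
Solving gives a_0 = -32/35, a_1 = 19/5, a_2 = 8/7, so
  g(x) = 8*x^2/7 + 19*x/5 - 32/35.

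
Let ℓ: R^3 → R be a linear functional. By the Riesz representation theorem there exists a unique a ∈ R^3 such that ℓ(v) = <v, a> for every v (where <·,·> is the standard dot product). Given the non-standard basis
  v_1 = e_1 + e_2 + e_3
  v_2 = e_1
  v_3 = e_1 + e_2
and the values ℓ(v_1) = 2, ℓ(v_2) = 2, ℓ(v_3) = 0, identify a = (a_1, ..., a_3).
a = (2, -2, 2)

Write a = (a_1, ..., a_3) in the standard basis. For each basis vector v_i, ℓ(v_i) = <v_i, a> is a linear equation in the a_j's. Collect the n equations into a matrix system V a = ℓ, where row i of V is v_i (expressed in the standard basis). Since V is invertible (lower-triangular with 1s on the diagonal, up to permutation), solve by back-substitution:
  V =
[[1, 1, 1],
 [1, 0, 0],
 [1, 1, 0]]
  V a = (2, 2, 0)
Solving gives a = (2, -2, 2).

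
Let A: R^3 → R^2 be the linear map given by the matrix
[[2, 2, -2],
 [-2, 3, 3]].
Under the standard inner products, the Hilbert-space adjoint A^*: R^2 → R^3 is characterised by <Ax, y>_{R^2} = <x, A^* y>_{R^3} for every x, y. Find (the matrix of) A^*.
A^* = A^T =
[[2, -2],
 [2, 3],
 [-2, 3]]

For real matrices with standard dot products, the defining identity <Ax, y> = <x, A^* y> gives (Ax)^T y = x^T (A^*) y, i.e. x^T A^T y = x^T (A^*) y. Since this holds for all x, y, we must have A^* = A^T. Therefore
A^* =
[[2, -2],
 [2, 3],
 [-2, 3]].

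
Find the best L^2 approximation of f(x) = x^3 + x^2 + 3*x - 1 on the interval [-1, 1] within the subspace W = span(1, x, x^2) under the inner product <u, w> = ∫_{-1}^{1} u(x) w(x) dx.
g(x) = x^2 + 18*x/5 - 1

The best approximation g ∈ W is the orthogonal projection of f onto W. Writing g = a_0 + a_1 x + a_2 x^2, the coefficients solve the normal equations G · a = b where
  G_{ij} = <φ_i, φ_j> and b_i = <f, φ_i>, with φ_0 = 1, φ_1 = x, φ_2 = x^2.
G =
  [2, 0, 2/3]
  [0, 2/3, 0]
  [2/3, 0, 2/5],
b = (-4/3, 12/5, -4/15).
Solving gives a_0 = -1, a_1 = 18/5, a_2 = 1, so
  g(x) = x^2 + 18*x/5 - 1.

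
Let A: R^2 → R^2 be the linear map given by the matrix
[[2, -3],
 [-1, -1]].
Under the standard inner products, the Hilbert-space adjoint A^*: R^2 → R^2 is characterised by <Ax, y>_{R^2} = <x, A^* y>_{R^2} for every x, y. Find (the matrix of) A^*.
A^* = A^T =
[[2, -1],
 [-3, -1]]

For real matrices with standard dot products, the defining identity <Ax, y> = <x, A^* y> gives (Ax)^T y = x^T (A^*) y, i.e. x^T A^T y = x^T (A^*) y. Since this holds for all x, y, we must have A^* = A^T. Therefore
A^* =
[[2, -1],
 [-3, -1]].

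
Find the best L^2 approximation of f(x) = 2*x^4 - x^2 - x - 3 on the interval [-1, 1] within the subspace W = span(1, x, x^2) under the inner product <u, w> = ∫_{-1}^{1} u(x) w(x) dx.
g(x) = 5*x^2/7 - x - 111/35

The best approximation g ∈ W is the orthogonal projection of f onto W. Writing g = a_0 + a_1 x + a_2 x^2, the coefficients solve the normal equations G · a = b where
  G_{ij} = <φ_i, φ_j> and b_i = <f, φ_i>, with φ_0 = 1, φ_1 = x, φ_2 = x^2.
G =
  [2, 0, 2/3]
  [0, 2/3, 0]
  [2/3, 0, 2/5],
b = (-88/15, -2/3, -64/35).
Solving gives a_0 = -111/35, a_1 = -1, a_2 = 5/7, so
  g(x) = 5*x^2/7 - x - 111/35.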